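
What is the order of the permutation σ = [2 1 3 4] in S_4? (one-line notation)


Cycle decomposition: (1 2)
Cycle lengths: 2
Order = lcm(2) = 2

ord(σ) = 2


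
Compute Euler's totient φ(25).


φ(n) = count of k ∈ {1,...,n} with gcd(k,n)=1
Coprimes to 25: {1, 2, 3, 4, 6, 7, 8, 9, 11, 12, 13, 14, 16, 17, 18, 19, 21, 22, 23, 24}
Count: 20

φ(25) = 20


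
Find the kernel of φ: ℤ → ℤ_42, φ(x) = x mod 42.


Kernel = preimage of identity
ker(φ) = {x ∈ ℤ : x ≡ 0 (mod 42)} = 42ℤ = {0, ±42, ±84, ...}

ker(φ) = 42ℤ


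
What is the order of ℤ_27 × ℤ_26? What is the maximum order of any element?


|ℤ_27 × ℤ_26| = 27 × 26 = 702
Max element order = lcm(27,26) = 702
Cyclic? Yes (gcd=1)

|ℤ_27×ℤ_26| = 702, max element order = 702


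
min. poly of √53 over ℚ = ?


√53 satisfies x² - 53 = 0, irreducible over ℚ since 53 is squarefree

Minimal polynomial: x² - 53


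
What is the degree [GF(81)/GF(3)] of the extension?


GF(81) = GF(3^4), so the extension degree is 4

[GF(81)/GF(3)] = 4


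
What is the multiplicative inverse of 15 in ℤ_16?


Use the extended Euclidean algorithm to write 1 = 15·s + 16·t; then s mod 16 is the inverse.
Euclidean algorithm:
  15 = 0·16 + 15
  16 = 1·15 + 1
  15 = 15·1 + 0
gcd(15,16) = 1
Back-substitution gives: 15·(-1) + 16·(1) = 1
So 15⁻¹ ≡ -1 ≡ 15 (mod 16)
Check: 15 × 15 = 225 ≡ 1 (mod 16) ✓

15⁻¹ ≡ 15 (mod 16)


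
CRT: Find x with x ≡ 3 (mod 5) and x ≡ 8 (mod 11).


m₁ = 5, m₂ = 11, gcd = 1, so CRT applies. M = m₁·m₂ = 55
Let M₁ = M/m₁ = 11, M₂ = M/m₂ = 5
Find y₁ ≡ M₁⁻¹ (mod m₁): 11⁻¹ ≡ 1 (mod 5)
Find y₂ ≡ M₂⁻¹ (mod m₂): 5⁻¹ ≡ 9 (mod 11)
x = a₁·M₁·y₁ + a₂·M₂·y₂ = 3·11·1 + 8·5·9 = 393
Reduce mod 55: x ≡ 8
Check: 8 mod 5 = 3 ✓, 8 mod 11 = 8 ✓

x ≡ 8 (mod 55)


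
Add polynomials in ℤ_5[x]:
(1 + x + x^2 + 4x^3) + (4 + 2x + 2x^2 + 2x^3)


Add coefficients mod 5:
x^0: 1 + 4 = 0 (mod 5)
x^1: 1 + 2 = 3 (mod 5)
x^2: 1 + 2 = 3 (mod 5)
x^3: 4 + 2 = 1 (mod 5)
Result: 3x + 3x^2 + x^3

f + g = 3x + 3x^2 + x^3


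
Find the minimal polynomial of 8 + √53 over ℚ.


Let α = 8 + √53. Then α - 8 = √53, so (α - 8)² = 53, giving α² - 16α + 11 = 0. Degree 2 and α ∉ ℚ, so this is the minimal polynomial.

Minimal polynomial: x² - 16x + 11


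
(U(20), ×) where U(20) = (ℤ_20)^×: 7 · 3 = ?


Operation: multiplication mod 20
7 · 3 = (a × b) mod 20 with a = 7, b = 3

7 · 3 = 1


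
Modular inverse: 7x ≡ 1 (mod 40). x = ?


Use the extended Euclidean algorithm to write 1 = 7·s + 40·t; then s mod 40 is the inverse.
Euclidean algorithm:
  7 = 0·40 + 7
  40 = 5·7 + 5
  7 = 1·5 + 2
  5 = 2·2 + 1
  2 = 2·1 + 0
gcd(7,40) = 1
Back-substitution gives: 7·(-17) + 40·(3) = 1
So 7⁻¹ ≡ -17 ≡ 23 (mod 40)
Check: 7 × 23 = 161 ≡ 1 (mod 40) ✓

7⁻¹ ≡ 23 (mod 40)


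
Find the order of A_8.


|A_n| = n!/2 (even permutations)
|A_8| = 8!/2 = 40320/2 = 20160

|A_8| = 20160


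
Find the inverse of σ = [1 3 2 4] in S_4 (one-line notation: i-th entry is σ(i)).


To find σ⁻¹, swap domain and range:
σ(1) = 1 → σ⁻¹(1) = 1
σ(2) = 3 → σ⁻¹(3) = 2
σ(3) = 2 → σ⁻¹(2) = 3
σ(4) = 4 → σ⁻¹(4) = 4

σ⁻¹ = [1 3 2 4]


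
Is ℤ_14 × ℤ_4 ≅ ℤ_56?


Comparing ℤ_14 × ℤ_4 and ℤ_56:
gcd(14,4) = 2 ≠ 1. Max element order in ℤ_14×ℤ_4 is lcm(14,4) = 28 < 56, so it has no element of order 56

No, ℤ_14 × ℤ_4 ≇ ℤ_56


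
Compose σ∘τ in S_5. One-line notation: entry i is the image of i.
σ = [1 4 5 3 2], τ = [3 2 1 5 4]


σ∘τ: apply τ first, then σ
1 →τ 3 →σ 5
2 →τ 2 →σ 4
3 →τ 1 →σ 1
4 →τ 5 →σ 2
5 →τ 4 →σ 3

σ∘τ = [5 4 1 2 3]


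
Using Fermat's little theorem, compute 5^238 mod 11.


Fermat's little theorem: if p is prime and gcd(a,p)=1, then a^(p-1) ≡ 1 (mod p)
p = 11 is prime, gcd(5,11) = 1
Reduce exponent: 238 mod 10 = 8
So 5^238 ≡ 5^8 (mod 11)
5^8 mod 11 = 4

5^238 ≡ 4 (mod 11)


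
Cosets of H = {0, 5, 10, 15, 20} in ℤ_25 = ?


H = {0, 5, 10, 15, 20}, |H| = 5
Number of cosets = |G|/|H| = 25/5 = 5
0 + H = {0, 5, 10, 15, 20}
1 + H = {1, 6, 11, 16, 21}
2 + H = {2, 7, 12, 17, 22}
3 + H = {3, 8, 13, 18, 23}
4 + H = {4, 9, 14, 19, 24}

Cosets: 0+H={0,5,10,15,20}; 1+H={1,6,11,16,21}; 2+H={2,7,12,17,22}; 3+H={3,8,13,18,23}; 4+H={4,9,14,19,24}


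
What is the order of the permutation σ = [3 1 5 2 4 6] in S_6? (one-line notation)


Cycle decomposition: (1 3 5 4 2)
Cycle lengths: 5
Order = lcm(5) = 5

ord(σ) = 5


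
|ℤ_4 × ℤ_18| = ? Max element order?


|ℤ_4 × ℤ_18| = 4 × 18 = 72
Max element order = lcm(4,18) = 36
Cyclic? No (gcd=2)

|ℤ_4×ℤ_18| = 72, max element order = 36


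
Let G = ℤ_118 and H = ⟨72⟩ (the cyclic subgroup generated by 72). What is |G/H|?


|⟨72⟩| = n / gcd(72, 118) = 118 / 2 = 59
H is normal (ℤ_118 is abelian).
|G/H| = |G| / |H| = 118 / 59 = 2

|G/H| = 2


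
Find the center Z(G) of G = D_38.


Z(G) = {g ∈ G | gx = xg for all x ∈ G}
For even n, Z(D_n) = {e, r^(n/2)}: the 180° rotation r^19 commutes with every reflection and rotation

Z(D_38) = {e, r^19}


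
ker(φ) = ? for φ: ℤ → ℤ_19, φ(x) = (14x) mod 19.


Kernel = preimage of identity
ker(φ) = {x ∈ ℤ : 14x ≡ 0 (mod 19)}. gcd(14,19) = 1, so 14x ≡ 0 (mod 19) ⟺ x ≡ 0 (mod 19/1 = 19). Hence ker(φ) = 19ℤ

ker(φ) = 19ℤ


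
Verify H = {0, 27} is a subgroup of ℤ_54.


Subgroup test for H = {0, 27} in (ℤ_54, +):
(1) 0 ∈ H? Yes
(2) Closure: for all a,b ∈ H, (a+b) mod 54 ∈ H? Yes
(3) Inverses: for all a ∈ H, -a mod 54 ∈ H? Yes

Yes, H is a subgroup of ℤ_54


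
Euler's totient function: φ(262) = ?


Factor n: 262 = 2 × 131
φ(n) = n · ∏(1 - 1/p) over distinct primes p | n
φ(262) = 262 · (1 - 1/2) · (1 - 1/131) = 130

φ(262) = 130


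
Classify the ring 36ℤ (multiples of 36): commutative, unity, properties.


36ℤ is a commutative ring under +,× but has no multiplicative identity (1 ∉ 36ℤ); it has no zero divisors, but without unity it is not an integral domain
Commutative: Yes
Integral domain: No
Has unity: No

36ℤ (multiples of 36): Commutative=Yes, Unity=No


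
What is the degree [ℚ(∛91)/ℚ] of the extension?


∛91 has minimal polynomial x³ - 91 (irreducible over ℚ since 91 is not a perfect cube)

[ℚ(∛91)/ℚ] = 3


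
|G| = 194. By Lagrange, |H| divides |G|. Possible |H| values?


Lagrange's theorem: |H| divides |G|
|G| = 194
Divisors of 194: 1, 2, 97, 194

Possible subgroup orders: {1, 2, 97, 194}


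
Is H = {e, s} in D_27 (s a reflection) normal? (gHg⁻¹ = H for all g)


H = {e, s} in D_27 (s a reflection)
r·s·r⁻¹ = sr⁻² ≠ s for n ≥ 3, so {e, s} is not closed under conjugation

No, not a normal subgroup


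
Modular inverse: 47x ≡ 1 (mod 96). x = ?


Use the extended Euclidean algorithm to write 1 = 47·s + 96·t; then s mod 96 is the inverse.
Euclidean algorithm:
  47 = 0·96 + 47
  96 = 2·47 + 2
  47 = 23·2 + 1
  2 = 2·1 + 0
gcd(47,96) = 1
Back-substitution gives: 47·(47) + 96·(-23) = 1
So 47⁻¹ ≡ 47 ≡ 47 (mod 96)
Check: 47 × 47 = 2209 ≡ 1 (mod 96) ✓

47⁻¹ ≡ 47 (mod 96)


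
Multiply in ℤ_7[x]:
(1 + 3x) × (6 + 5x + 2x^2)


Expand and collect like terms; reduce coefficients mod 7:
x^0: 1·6 = 6 ≡ 6 (mod 7)
x^1: 1·5 + 3·6 = 23 ≡ 2 (mod 7)
x^2: 1·2 + 3·5 = 17 ≡ 3 (mod 7)
x^3: 3·2 = 6 ≡ 6 (mod 7)
Result: 6 + 2x + 3x^2 + 6x^3

f · g = 6 + 2x + 3x^2 + 6x^3


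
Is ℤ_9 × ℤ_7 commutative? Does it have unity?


Direct product ring; commutative with unity (1,1); but (1,0)·(0,1) = (0,0) gives zero divisors, so not an integral domain
Commutative: Yes
Integral domain: No
Has unity: Yes

ℤ_9 × ℤ_7: Commutative=Yes, Unity=Yes


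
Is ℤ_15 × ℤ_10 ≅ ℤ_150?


Comparing ℤ_15 × ℤ_10 and ℤ_150:
gcd(15,10) = 5 ≠ 1. Max element order in ℤ_15×ℤ_10 is lcm(15,10) = 30 < 150, so it has no element of order 150

No, ℤ_15 × ℤ_10 ≇ ℤ_150


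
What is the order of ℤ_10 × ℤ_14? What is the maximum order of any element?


|ℤ_10 × ℤ_14| = 10 × 14 = 140
Max element order = lcm(10,14) = 70
Cyclic? No (gcd=2)

|ℤ_10×ℤ_14| = 140, max element order = 70


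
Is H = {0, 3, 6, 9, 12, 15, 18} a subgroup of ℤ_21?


Subgroup test for H = {0, 3, 6, 9, 12, 15, 18} in (ℤ_21, +):
(1) 0 ∈ H? Yes
(2) Closure: for all a,b ∈ H, (a+b) mod 21 ∈ H? Yes
(3) Inverses: for all a ∈ H, -a mod 21 ∈ H? Yes

Yes, H is a subgroup of ℤ_21


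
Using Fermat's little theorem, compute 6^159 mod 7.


Fermat's little theorem: if p is prime and gcd(a,p)=1, then a^(p-1) ≡ 1 (mod p)
p = 7 is prime, gcd(6,7) = 1
Reduce exponent: 159 mod 6 = 3
So 6^159 ≡ 6^3 (mod 7)
6^3 mod 7 = 6

6^159 ≡ 6 (mod 7)


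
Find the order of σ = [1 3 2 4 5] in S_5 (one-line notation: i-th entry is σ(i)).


Cycle decomposition: (2 3)
Cycle lengths: 2
Order = lcm(2) = 2

ord(σ) = 2


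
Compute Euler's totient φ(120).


Factor n: 120 = 2^3 × 3 × 5
φ(n) = n · ∏(1 - 1/p) over distinct primes p | n
φ(120) = 120 · (1 - 1/2) · (1 - 1/3) · (1 - 1/5) = 32

φ(120) = 32


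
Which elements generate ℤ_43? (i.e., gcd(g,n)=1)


g generates ℤ_n iff gcd(g,n) = 1
Prime factors of 43: 43
Generators are g ∈ {1,...,42} not divisible by any of these primes.
Generators: {1, 2, 3, 4, 5, 6, 7, 8, 9, 10, 11, 12, 13, 14, 15, 16, 17, 18, 19, 20, 21, 22, 23, 24, 25, 26, 27, 28, 29, 30, 31, 32, 33, 34, 35, 36, 37, 38, 39, 40, 41, 42}
Number of generators = φ(43) = 42

Generators of ℤ_43 = {1, 2, 3, 4, 5, 6, 7, 8, 9, 10, 11, 12, 13, 14, 15, 16, 17, 18, 19, 20, 21, 22, 23, 24, 25, 26, 27, 28, 29, 30, 31, 32, 33, 34, 35, 36, 37, 38, 39, 40, 41, 42}


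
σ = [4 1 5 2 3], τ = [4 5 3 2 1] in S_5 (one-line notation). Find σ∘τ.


σ∘τ: apply τ first, then σ
1 →τ 4 →σ 2
2 →τ 5 →σ 3
3 →τ 3 →σ 5
4 →τ 2 →σ 1
5 →τ 1 →σ 4

σ∘τ = [2 3 5 1 4]


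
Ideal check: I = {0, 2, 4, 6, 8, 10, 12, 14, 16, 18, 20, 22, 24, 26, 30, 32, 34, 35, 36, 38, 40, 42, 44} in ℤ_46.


Check ideal conditions for I = {0, 2, 4, 6, 8, 10, 12, 14, 16, 18, 20, 22, 24, 26, 30, 32, 34, 35, 36, 38, 40, 42, 44} in ℤ_46:
(1) I is an additive subgroup? No
(2) For r ∈ ℤ_46 and a ∈ I: r·a ∈ I? No  [counterexample: r=2, a=14, r·a mod 46 = 28 ∉ I]

No, I is not an ideal of ℤ_46


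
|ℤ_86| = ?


ℤ_n has n elements.

|ℤ_86| = 86


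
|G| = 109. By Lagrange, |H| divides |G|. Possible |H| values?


Lagrange's theorem: |H| divides |G|
|G| = 109
Divisors of 109: 1, 109

Possible subgroup orders: {1, 109}


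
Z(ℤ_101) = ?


Z(G) = {g ∈ G | gx = xg for all x ∈ G}
ℤ_101 is abelian, so Z(G) = G

Z(ℤ_101) = ℤ_101


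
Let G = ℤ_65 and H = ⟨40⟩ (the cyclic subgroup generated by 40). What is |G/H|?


|⟨40⟩| = n / gcd(40, 65) = 65 / 5 = 13
H is normal (ℤ_65 is abelian).
|G/H| = |G| / |H| = 65 / 13 = 5

|G/H| = 5


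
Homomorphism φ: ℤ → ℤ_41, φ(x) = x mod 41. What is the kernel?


Kernel = preimage of identity
ker(φ) = {x ∈ ℤ : x ≡ 0 (mod 41)} = 41ℤ = {0, ±41, ±82, ...}

ker(φ) = 41ℤ


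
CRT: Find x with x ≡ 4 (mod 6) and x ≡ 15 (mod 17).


m₁ = 6, m₂ = 17, gcd = 1, so CRT applies. M = m₁·m₂ = 102
Let M₁ = M/m₁ = 17, M₂ = M/m₂ = 6
Find y₁ ≡ M₁⁻¹ (mod m₁): 17⁻¹ ≡ 5 (mod 6)
Find y₂ ≡ M₂⁻¹ (mod m₂): 6⁻¹ ≡ 3 (mod 17)
x = a₁·M₁·y₁ + a₂·M₂·y₂ = 4·17·5 + 15·6·3 = 610
Reduce mod 102: x ≡ 100
Check: 100 mod 6 = 4 ✓, 100 mod 17 = 15 ✓

x ≡ 100 (mod 102)


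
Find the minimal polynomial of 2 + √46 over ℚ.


Let α = 2 + √46. Then α - 2 = √46, so (α - 2)² = 46, giving α² - 4α - 42 = 0. Degree 2 and α ∉ ℚ, so this is the minimal polynomial.

Minimal polynomial: x² - 4x - 42


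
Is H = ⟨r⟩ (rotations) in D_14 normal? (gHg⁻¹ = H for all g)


H = ⟨r⟩ (rotations) in D_14
The rotation subgroup ⟨r⟩ has index 2 in D_14, so it is normal

Yes, normal subgroup


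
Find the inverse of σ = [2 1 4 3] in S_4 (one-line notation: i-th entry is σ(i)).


To find σ⁻¹, swap domain and range:
σ(1) = 2 → σ⁻¹(2) = 1
σ(2) = 1 → σ⁻¹(1) = 2
σ(3) = 4 → σ⁻¹(4) = 3
σ(4) = 3 → σ⁻¹(3) = 4

σ⁻¹ = [2 1 4 3]


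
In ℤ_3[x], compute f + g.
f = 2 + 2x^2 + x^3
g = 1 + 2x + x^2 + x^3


Add coefficients mod 3:
x^0: 2 + 1 = 0 (mod 3)
x^1: 0 + 2 = 2 (mod 3)
x^2: 2 + 1 = 0 (mod 3)
x^3: 1 + 1 = 2 (mod 3)
Result: 2x + 2x^3

f + g = 2x + 2x^3


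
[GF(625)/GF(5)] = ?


GF(625) = GF(5^4), so the extension degree is 4

[GF(625)/GF(5)] = 4


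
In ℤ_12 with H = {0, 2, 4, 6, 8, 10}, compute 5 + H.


5 + H = {5 + h (mod 12) : h ∈ H}
5+0=5, 5+2=7, 5+4=9, 5+6=11, 5+8=1, 5+10=3
5 + H = {1, 3, 5, 7, 9, 11} = 1 + H

5 + H = {1, 3, 5, 7, 9, 11}


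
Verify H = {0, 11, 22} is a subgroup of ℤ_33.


Subgroup test for H = {0, 11, 22} in (ℤ_33, +):
(1) 0 ∈ H? Yes
(2) Closure: for all a,b ∈ H, (a+b) mod 33 ∈ H? Yes
(3) Inverses: for all a ∈ H, -a mod 33 ∈ H? Yes

Yes, H is a subgroup of ℤ_33


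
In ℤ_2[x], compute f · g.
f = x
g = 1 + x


Expand and collect like terms; reduce coefficients mod 2:
x^0: 0·1 = 0 ≡ 0 (mod 2)
x^1: 0·1 + 1·1 = 1 ≡ 1 (mod 2)
x^2: 1·1 = 1 ≡ 1 (mod 2)
Result: x + x^2

f · g = x + x^2


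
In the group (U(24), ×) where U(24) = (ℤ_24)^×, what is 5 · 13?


Operation: multiplication mod 24
5 · 13 = (a × b) mod 24 with a = 5, b = 13

5 · 13 = 17


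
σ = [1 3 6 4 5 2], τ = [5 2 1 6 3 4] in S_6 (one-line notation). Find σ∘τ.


σ∘τ: apply τ first, then σ
1 →τ 5 →σ 5
2 →τ 2 →σ 3
3 →τ 1 →σ 1
4 →τ 6 →σ 2
5 →τ 3 →σ 6
6 →τ 4 →σ 4

σ∘τ = [5 3 1 2 6 4]


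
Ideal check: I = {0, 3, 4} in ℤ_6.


Check ideal conditions for I = {0, 3, 4} in ℤ_6:
(1) I is an additive subgroup? No
(2) For r ∈ ℤ_6 and a ∈ I: r·a ∈ I? No  [counterexample: r=2, a=4, r·a mod 6 = 2 ∉ I]

No, I is not an ideal of ℤ_6


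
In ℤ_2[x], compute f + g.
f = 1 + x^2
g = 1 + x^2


Add coefficients mod 2:
x^0: 1 + 1 = 0 (mod 2)
x^1: 0 + 0 = 0 (mod 2)
x^2: 1 + 1 = 0 (mod 2)
Result: 0

f + g = 0


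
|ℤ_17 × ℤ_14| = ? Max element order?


|ℤ_17 × ℤ_14| = 17 × 14 = 238
Max element order = lcm(17,14) = 238
Cyclic? Yes (gcd=1)

|ℤ_17×ℤ_14| = 238, max element order = 238


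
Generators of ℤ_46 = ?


g generates ℤ_n iff gcd(g,n) = 1
Prime factors of 46: 2, 23
Generators are g ∈ {1,...,45} not divisible by any of these primes.
Generators: {1, 3, 5, 7, 9, 11, 13, 15, 17, 19, 21, 25, 27, 29, 31, 33, 35, 37, 39, 41, 43, 45}
Number of generators = φ(46) = 22

Generators of ℤ_46 = {1, 3, 5, 7, 9, 11, 13, 15, 17, 19, 21, 25, 27, 29, 31, 33, 35, 37, 39, 41, 43, 45}


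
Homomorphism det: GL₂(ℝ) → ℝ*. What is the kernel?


Kernel = preimage of identity
ker(det) = {A | det(A) = 1} = SL₂(ℝ)

ker(det) = SL₂(ℝ)


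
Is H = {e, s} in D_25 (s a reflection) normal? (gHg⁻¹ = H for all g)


H = {e, s} in D_25 (s a reflection)
r·s·r⁻¹ = sr⁻² ≠ s for n ≥ 3, so {e, s} is not closed under conjugation

No, not a normal subgroup


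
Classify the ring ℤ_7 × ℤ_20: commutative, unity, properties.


Direct product ring; commutative with unity (1,1); but (1,0)·(0,1) = (0,0) gives zero divisors, so not an integral domain
Commutative: Yes
Integral domain: No
Has unity: Yes

ℤ_7 × ℤ_20: Commutative=Yes, Unity=Yes


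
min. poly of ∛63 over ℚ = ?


∛63 satisfies x³ - 63 = 0, irreducible over ℚ (no rational root; 63 is not a perfect cube)

Minimal polynomial: x³ - 63


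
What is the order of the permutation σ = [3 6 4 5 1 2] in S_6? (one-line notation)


Cycle decomposition: (1 3 4 5) (2 6)
Cycle lengths: 4, 2
Order = lcm(4, 2) = 4

ord(σ) = 4


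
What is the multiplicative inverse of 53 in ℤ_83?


Use the extended Euclidean algorithm to write 1 = 53·s + 83·t; then s mod 83 is the inverse.
Euclidean algorithm:
  53 = 0·83 + 53
  83 = 1·53 + 30
  53 = 1·30 + 23
  30 = 1·23 + 7
  23 = 3·7 + 2
  7 = 3·2 + 1
  2 = 2·1 + 0
gcd(53,83) = 1
Back-substitution gives: 53·(-36) + 83·(23) = 1
So 53⁻¹ ≡ -36 ≡ 47 (mod 83)
Check: 53 × 47 = 2491 ≡ 1 (mod 83) ✓

53⁻¹ ≡ 47 (mod 83)


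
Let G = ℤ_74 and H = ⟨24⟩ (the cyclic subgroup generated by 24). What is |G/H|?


|⟨24⟩| = n / gcd(24, 74) = 74 / 2 = 37
H is normal (ℤ_74 is abelian).
|G/H| = |G| / |H| = 74 / 37 = 2

|G/H| = 2


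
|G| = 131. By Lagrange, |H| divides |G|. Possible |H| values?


Lagrange's theorem: |H| divides |G|
|G| = 131
Divisors of 131: 1, 131

Possible subgroup orders: {1, 131}


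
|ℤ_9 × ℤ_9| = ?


|A × B| = |A| · |B|
|ℤ_9 × ℤ_9| = 9 × 9 = 81

|ℤ_9 × ℤ_9| = 81


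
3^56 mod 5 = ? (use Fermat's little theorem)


Fermat's little theorem: if p is prime and gcd(a,p)=1, then a^(p-1) ≡ 1 (mod p)
p = 5 is prime, gcd(3,5) = 1
Reduce exponent: 56 mod 4 = 0
So 3^56 ≡ 3^0 (mod 5)
3^0 = 1

3^56 ≡ 1 (mod 5)


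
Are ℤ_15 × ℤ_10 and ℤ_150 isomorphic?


Comparing ℤ_15 × ℤ_10 and ℤ_150:
gcd(15,10) = 5 ≠ 1. Max element order in ℤ_15×ℤ_10 is lcm(15,10) = 30 < 150, so it has no element of order 150

No, ℤ_15 × ℤ_10 ≇ ℤ_150


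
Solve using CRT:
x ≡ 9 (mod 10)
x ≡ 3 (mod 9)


m₁ = 10, m₂ = 9, gcd = 1, so CRT applies. M = m₁·m₂ = 90
Let M₁ = M/m₁ = 9, M₂ = M/m₂ = 10
Find y₁ ≡ M₁⁻¹ (mod m₁): 9⁻¹ ≡ 9 (mod 10)
Find y₂ ≡ M₂⁻¹ (mod m₂): 10⁻¹ ≡ 1 (mod 9)
x = a₁·M₁·y₁ + a₂·M₂·y₂ = 9·9·9 + 3·10·1 = 759
Reduce mod 90: x ≡ 39
Check: 39 mod 10 = 9 ✓, 39 mod 9 = 3 ✓

x ≡ 39 (mod 90)


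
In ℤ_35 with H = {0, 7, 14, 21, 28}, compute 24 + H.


24 + H = {24 + h (mod 35) : h ∈ H}
24+0=24, 24+7=31, 24+14=3, 24+21=10, 24+28=17
24 + H = {3, 10, 17, 24, 31} = 3 + H

24 + H = {3, 10, 17, 24, 31}


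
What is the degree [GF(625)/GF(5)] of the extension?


GF(625) = GF(5^4), so the extension degree is 4

[GF(625)/GF(5)] = 4


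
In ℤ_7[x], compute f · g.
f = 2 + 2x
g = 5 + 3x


Expand and collect like terms; reduce coefficients mod 7:
x^0: 2·5 = 10 ≡ 3 (mod 7)
x^1: 2·3 + 2·5 = 16 ≡ 2 (mod 7)
x^2: 2·3 = 6 ≡ 6 (mod 7)
Result: 3 + 2x + 6x^2

f · g = 3 + 2x + 6x^2


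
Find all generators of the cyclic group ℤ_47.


g generates ℤ_n iff gcd(g,n) = 1
Prime factors of 47: 47
Generators are g ∈ {1,...,46} not divisible by any of these primes.
Generators: {1, 2, 3, 4, 5, 6, 7, 8, 9, 10, 11, 12, 13, 14, 15, 16, 17, 18, 19, 20, 21, 22, 23, 24, 25, 26, 27, 28, 29, 30, 31, 32, 33, 34, 35, 36, 37, 38, 39, 40, 41, 42, 43, 44, 45, 46}
Number of generators = φ(47) = 46

Generators of ℤ_47 = {1, 2, 3, 4, 5, 6, 7, 8, 9, 10, 11, 12, 13, 14, 15, 16, 17, 18, 19, 20, 21, 22, 23, 24, 25, 26, 27, 28, 29, 30, 31, 32, 33, 34, 35, 36, 37, 38, 39, 40, 41, 42, 43, 44, 45, 46}


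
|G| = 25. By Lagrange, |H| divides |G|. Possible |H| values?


Lagrange's theorem: |H| divides |G|
|G| = 25
Divisors of 25: 1, 5, 25

Possible subgroup orders: {1, 5, 25}


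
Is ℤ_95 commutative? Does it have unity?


ℤ_95 is a commutative ring with unity 1; 95 = 5×19 is composite, so 5·19 ≡ 0 gives zero divisors (not an integral domain)
Commutative: Yes
Integral domain: No
Has unity: Yes

ℤ_95: Commutative=Yes, Unity=Yes


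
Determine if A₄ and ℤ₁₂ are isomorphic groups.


Comparing A₄ and ℤ₁₂:
A₄ is non-abelian, ℤ₁₂ is abelian

No, A₄ ≇ ℤ₁₂


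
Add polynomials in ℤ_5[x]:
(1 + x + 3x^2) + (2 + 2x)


Add coefficients mod 5:
x^0: 1 + 2 = 3 (mod 5)
x^1: 1 + 2 = 3 (mod 5)
x^2: 3 + 0 = 3 (mod 5)
Result: 3 + 3x + 3x^2

f + g = 3 + 3x + 3x^2


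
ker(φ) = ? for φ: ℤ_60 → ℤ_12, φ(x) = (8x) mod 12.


Kernel = preimage of identity
ker(φ) = {x ∈ ℤ_60 : 8x ≡ 0 (mod 12)}. Since 12 | 60, φ is well-defined. The kernel is the cyclic subgroup ⟨3⟩ of ℤ_60 (order 20), i.e. {0, 3, 6, 9, 12, 15, 18, 21, 24, 27, 30, 33, 36, 39, 42, 45, 48, 51, 54, 57}

ker(φ) = {0, 3, 6, 9, 12, 15, 18, 21, 24, 27, 30, 33, 36, 39, 42, 45, 48, 51, 54, 57}


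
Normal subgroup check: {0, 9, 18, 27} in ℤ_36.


H = {0, 9, 18, 27} in ℤ_36
ℤ_36 is abelian; every subgroup of an abelian group is normal

Yes, normal subgroup


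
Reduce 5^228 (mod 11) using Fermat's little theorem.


Fermat's little theorem: if p is prime and gcd(a,p)=1, then a^(p-1) ≡ 1 (mod p)
p = 11 is prime, gcd(5,11) = 1
Reduce exponent: 228 mod 10 = 8
So 5^228 ≡ 5^8 (mod 11)
5^8 mod 11 = 4

5^228 ≡ 4 (mod 11)


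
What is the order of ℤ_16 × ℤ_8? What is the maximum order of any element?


|ℤ_16 × ℤ_8| = 16 × 8 = 128
Max element order = lcm(16,8) = 16
Cyclic? No (gcd=8)

|ℤ_16×ℤ_8| = 128, max element order = 16


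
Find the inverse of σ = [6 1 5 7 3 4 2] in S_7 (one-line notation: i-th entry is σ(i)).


To find σ⁻¹, swap domain and range:
σ(1) = 6 → σ⁻¹(6) = 1
σ(2) = 1 → σ⁻¹(1) = 2
σ(3) = 5 → σ⁻¹(5) = 3
σ(4) = 7 → σ⁻¹(7) = 4
σ(5) = 3 → σ⁻¹(3) = 5
σ(6) = 4 → σ⁻¹(4) = 6
σ(7) = 2 → σ⁻¹(2) = 7

σ⁻¹ = [2 7 5 6 3 1 4]


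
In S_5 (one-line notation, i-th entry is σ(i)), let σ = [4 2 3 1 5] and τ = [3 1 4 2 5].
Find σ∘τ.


σ∘τ: apply τ first, then σ
1 →τ 3 →σ 3
2 →τ 1 →σ 4
3 →τ 4 →σ 1
4 →τ 2 →σ 2
5 →τ 5 →σ 5

σ∘τ = [3 4 1 2 5]


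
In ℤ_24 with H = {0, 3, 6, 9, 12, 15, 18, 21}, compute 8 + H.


8 + H = {8 + h (mod 24) : h ∈ H}
8+0=8, 8+3=11, 8+6=14, 8+9=17, 8+12=20, 8+15=23, 8+18=2, 8+21=5
8 + H = {2, 5, 8, 11, 14, 17, 20, 23} = 2 + H

8 + H = {2, 5, 8, 11, 14, 17, 20, 23}


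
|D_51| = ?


|D_n| = 2n (n rotations and n reflections)
|D_51| = 2×51 = 102

|D_51| = 102


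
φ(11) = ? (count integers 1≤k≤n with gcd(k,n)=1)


φ(n) = count of k ∈ {1,...,n} with gcd(k,n)=1
Coprimes to 11: {1, 2, 3, 4, 5, 6, 7, 8, 9, 10}
Count: 10

φ(11) = 10


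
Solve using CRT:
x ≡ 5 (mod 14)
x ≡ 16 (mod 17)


m₁ = 14, m₂ = 17, gcd = 1, so CRT applies. M = m₁·m₂ = 238
Let M₁ = M/m₁ = 17, M₂ = M/m₂ = 14
Find y₁ ≡ M₁⁻¹ (mod m₁): 17⁻¹ ≡ 5 (mod 14)
Find y₂ ≡ M₂⁻¹ (mod m₂): 14⁻¹ ≡ 11 (mod 17)
x = a₁·M₁·y₁ + a₂·M₂·y₂ = 5·17·5 + 16·14·11 = 2889
Reduce mod 238: x ≡ 33
Check: 33 mod 14 = 5 ✓, 33 mod 17 = 16 ✓

x ≡ 33 (mod 238)


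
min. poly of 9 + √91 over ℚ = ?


Let α = 9 + √91. Then α - 9 = √91, so (α - 9)² = 91, giving α² - 18α - 10 = 0. Degree 2 and α ∉ ℚ, so this is the minimal polynomial.

Minimal polynomial: x² - 18x - 10


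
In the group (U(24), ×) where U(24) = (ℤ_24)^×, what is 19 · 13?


Operation: multiplication mod 24
19 · 13 = (a × b) mod 24 with a = 19, b = 13

19 · 13 = 7


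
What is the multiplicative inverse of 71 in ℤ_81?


Use the extended Euclidean algorithm to write 1 = 71·s + 81·t; then s mod 81 is the inverse.
Euclidean algorithm:
  71 = 0·81 + 71
  81 = 1·71 + 10
  71 = 7·10 + 1
  10 = 10·1 + 0
gcd(71,81) = 1
Back-substitution gives: 71·(8) + 81·(-7) = 1
So 71⁻¹ ≡ 8 ≡ 8 (mod 81)
Check: 71 × 8 = 568 ≡ 1 (mod 81) ✓

71⁻¹ ≡ 8 (mod 81)


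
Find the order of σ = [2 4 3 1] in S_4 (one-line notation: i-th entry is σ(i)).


Cycle decomposition: (1 2 4)
Cycle lengths: 3
Order = lcm(3) = 3

ord(σ) = 3


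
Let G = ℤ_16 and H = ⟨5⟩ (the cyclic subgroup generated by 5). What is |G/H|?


|⟨5⟩| = n / gcd(5, 16) = 16 / 1 = 16
H is normal (ℤ_16 is abelian).
|G/H| = |G| / |H| = 16 / 16 = 1

|G/H| = 1


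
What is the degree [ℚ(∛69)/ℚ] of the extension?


∛69 has minimal polynomial x³ - 69 (irreducible over ℚ since 69 is not a perfect cube)

[ℚ(∛69)/ℚ] = 3


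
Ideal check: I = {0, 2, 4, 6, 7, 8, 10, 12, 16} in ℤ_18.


Check ideal conditions for I = {0, 2, 4, 6, 7, 8, 10, 12, 16} in ℤ_18:
(1) I is an additive subgroup? No
(2) For r ∈ ℤ_18 and a ∈ I: r·a ∈ I? No  [counterexample: r=2, a=7, r·a mod 18 = 14 ∉ I]

No, I is not an ideal of ℤ_18


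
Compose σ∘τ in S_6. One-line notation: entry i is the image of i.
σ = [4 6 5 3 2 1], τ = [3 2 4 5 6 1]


σ∘τ: apply τ first, then σ
1 →τ 3 →σ 5
2 →τ 2 →σ 6
3 →τ 4 →σ 3
4 →τ 5 →σ 2
5 →τ 6 →σ 1
6 →τ 1 →σ 4

σ∘τ = [5 6 3 2 1 4]


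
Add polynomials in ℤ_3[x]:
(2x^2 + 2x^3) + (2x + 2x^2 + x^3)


Add coefficients mod 3:
x^0: 0 + 0 = 0 (mod 3)
x^1: 0 + 2 = 2 (mod 3)
x^2: 2 + 2 = 1 (mod 3)
x^3: 2 + 1 = 0 (mod 3)
Result: 2x + x^2

f + g = 2x + x^2


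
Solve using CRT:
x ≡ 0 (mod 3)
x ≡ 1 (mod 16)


m₁ = 3, m₂ = 16, gcd = 1, so CRT applies. M = m₁·m₂ = 48
Let M₁ = M/m₁ = 16, M₂ = M/m₂ = 3
Find y₁ ≡ M₁⁻¹ (mod m₁): 16⁻¹ ≡ 1 (mod 3)
Find y₂ ≡ M₂⁻¹ (mod m₂): 3⁻¹ ≡ 11 (mod 16)
x = a₁·M₁·y₁ + a₂·M₂·y₂ = 0·16·1 + 1·3·11 = 33
Reduce mod 48: x ≡ 33
Check: 33 mod 3 = 0 ✓, 33 mod 16 = 1 ✓

x ≡ 33 (mod 48)


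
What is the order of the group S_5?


|S_n| = n! (number of permutations of n symbols)
|S_5| = 5! = 120

|S_5| = 120


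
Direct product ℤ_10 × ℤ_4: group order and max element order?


|ℤ_10 × ℤ_4| = 10 × 4 = 40
Max element order = lcm(10,4) = 20
Cyclic? No (gcd=2)

|ℤ_10×ℤ_4| = 40, max element order = 20


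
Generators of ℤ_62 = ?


g generates ℤ_n iff gcd(g,n) = 1
Prime factors of 62: 2, 31
Generators are g ∈ {1,...,61} not divisible by any of these primes.
Generators: {1, 3, 5, 7, 9, 11, 13, 15, 17, 19, 21, 23, 25, 27, 29, 33, 35, 37, 39, 41, 43, 45, 47, 49, 51, 53, 55, 57, 59, 61}
Number of generators = φ(62) = 30

Generators of ℤ_62 = {1, 3, 5, 7, 9, 11, 13, 15, 17, 19, 21, 23, 25, 27, 29, 33, 35, 37, 39, 41, 43, 45, 47, 49, 51, 53, 55, 57, 59, 61}


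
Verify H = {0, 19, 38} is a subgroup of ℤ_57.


Subgroup test for H = {0, 19, 38} in (ℤ_57, +):
(1) 0 ∈ H? Yes
(2) Closure: for all a,b ∈ H, (a+b) mod 57 ∈ H? Yes
(3) Inverses: for all a ∈ H, -a mod 57 ∈ H? Yes

Yes, H is a subgroup of ℤ_57


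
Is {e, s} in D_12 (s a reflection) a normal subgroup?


H = {e, s} in D_12 (s a reflection)
r·s·r⁻¹ = sr⁻² ≠ s for n ≥ 3, so {e, s} is not closed under conjugation

No, not a normal subgroup


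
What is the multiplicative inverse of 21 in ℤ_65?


Use the extended Euclidean algorithm to write 1 = 21·s + 65·t; then s mod 65 is the inverse.
Euclidean algorithm:
  21 = 0·65 + 21
  65 = 3·21 + 2
  21 = 10·2 + 1
  2 = 2·1 + 0
gcd(21,65) = 1
Back-substitution gives: 21·(31) + 65·(-10) = 1
So 21⁻¹ ≡ 31 ≡ 31 (mod 65)
Check: 21 × 31 = 651 ≡ 1 (mod 65) ✓

21⁻¹ ≡ 31 (mod 65)


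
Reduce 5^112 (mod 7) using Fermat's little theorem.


Fermat's little theorem: if p is prime and gcd(a,p)=1, then a^(p-1) ≡ 1 (mod p)
p = 7 is prime, gcd(5,7) = 1
Reduce exponent: 112 mod 6 = 4
So 5^112 ≡ 5^4 (mod 7)
5^4 mod 7 = 2

5^112 ≡ 2 (mod 7)


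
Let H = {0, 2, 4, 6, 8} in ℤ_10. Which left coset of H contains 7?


7 + H = {7 + h (mod 10) : h ∈ H}
7+0=7, 7+2=9, 7+4=1, 7+6=3, 7+8=5
7 + H = {1, 3, 5, 7, 9} = 1 + H

7 + H = {1, 3, 5, 7, 9}


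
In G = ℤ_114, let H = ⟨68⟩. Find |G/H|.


|⟨68⟩| = n / gcd(68, 114) = 114 / 2 = 57
H is normal (ℤ_114 is abelian).
|G/H| = |G| / |H| = 114 / 57 = 2

|G/H| = 2


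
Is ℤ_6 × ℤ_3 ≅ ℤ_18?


Comparing ℤ_6 × ℤ_3 and ℤ_18:
gcd(6,3) = 3 ≠ 1. Max element order in ℤ_6×ℤ_3 is lcm(6,3) = 6 < 18, so it has no element of order 18

No, ℤ_6 × ℤ_3 ≇ ℤ_18


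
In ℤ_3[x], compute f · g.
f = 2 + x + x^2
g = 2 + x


Expand and collect like terms; reduce coefficients mod 3:
x^0: 2·2 = 4 ≡ 1 (mod 3)
x^1: 2·1 + 1·2 = 4 ≡ 1 (mod 3)
x^2: 1·1 + 1·2 = 3 ≡ 0 (mod 3)
x^3: 1·1 = 1 ≡ 1 (mod 3)
Result: 1 + x + x^3

f · g = 1 + x + x^3


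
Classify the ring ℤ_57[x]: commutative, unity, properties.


ℤ_57 has zero divisors (3·19 ≡ 0), and these lift to constant zero divisors in ℤ_57[x]; so not an integral domain
Commutative: Yes
Integral domain: No
Has unity: Yes

ℤ_57[x]: Commutative=Yes, Unity=Yes


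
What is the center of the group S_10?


Z(G) = {g ∈ G | gx = xg for all x ∈ G}
S_n is non-abelian for n ≥ 3; Z(S_10) is trivial

Z(S_10) = {e}


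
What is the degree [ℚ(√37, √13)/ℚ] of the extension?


[ℚ(√37,√13):ℚ] = [ℚ(√37,√13):ℚ(√37)]·[ℚ(√37):ℚ] = 2·2 = 4

[ℚ(√37, √13)/ℚ] = 4


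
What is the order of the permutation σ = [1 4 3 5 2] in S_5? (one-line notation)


Cycle decomposition: (2 4 5)
Cycle lengths: 3
Order = lcm(3) = 3

ord(σ) = 3


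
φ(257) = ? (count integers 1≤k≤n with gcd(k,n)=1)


Factor n: 257 = 257
φ(n) = n · ∏(1 - 1/p) over distinct primes p | n
φ(257) = 257 · (1 - 1/257) = 256

φ(257) = 256


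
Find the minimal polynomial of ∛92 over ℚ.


∛92 satisfies x³ - 92 = 0, irreducible over ℚ (no rational root; 92 is not a perfect cube)

Minimal polynomial: x³ - 92


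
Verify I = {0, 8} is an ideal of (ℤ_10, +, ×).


Check ideal conditions for I = {0, 8} in ℤ_10:
(1) I is an additive subgroup? No
(2) For r ∈ ℤ_10 and a ∈ I: r·a ∈ I? No  [counterexample: r=2, a=8, r·a mod 10 = 6 ∉ I]

No, I is not an ideal of ℤ_10


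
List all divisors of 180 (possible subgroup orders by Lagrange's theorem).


Lagrange's theorem: |H| divides |G|
|G| = 180
Divisors of 180: 1, 2, 3, 4, 5, 6, 9, 10, 12, 15, 18, 20, 30, 36, 45, 60, 90, 180

Possible subgroup orders: {1, 2, 3, 4, 5, 6, 9, 10, 12, 15, 18, 20, 30, 36, 45, 60, 90, 180}


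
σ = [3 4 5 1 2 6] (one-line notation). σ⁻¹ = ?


To find σ⁻¹, swap domain and range:
σ(1) = 3 → σ⁻¹(3) = 1
σ(2) = 4 → σ⁻¹(4) = 2
σ(3) = 5 → σ⁻¹(5) = 3
σ(4) = 1 → σ⁻¹(1) = 4
σ(5) = 2 → σ⁻¹(2) = 5
σ(6) = 6 → σ⁻¹(6) = 6

σ⁻¹ = [4 5 1 2 3 6]


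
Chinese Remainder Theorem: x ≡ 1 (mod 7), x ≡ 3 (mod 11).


m₁ = 7, m₂ = 11, gcd = 1, so CRT applies. M = m₁·m₂ = 77
Let M₁ = M/m₁ = 11, M₂ = M/m₂ = 7
Find y₁ ≡ M₁⁻¹ (mod m₁): 11⁻¹ ≡ 2 (mod 7)
Find y₂ ≡ M₂⁻¹ (mod m₂): 7⁻¹ ≡ 8 (mod 11)
x = a₁·M₁·y₁ + a₂·M₂·y₂ = 1·11·2 + 3·7·8 = 190
Reduce mod 77: x ≡ 36
Check: 36 mod 7 = 1 ✓, 36 mod 11 = 3 ✓

x ≡ 36 (mod 77)


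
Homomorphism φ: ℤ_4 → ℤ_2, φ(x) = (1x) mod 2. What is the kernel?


Kernel = preimage of identity
ker(φ) = {x ∈ ℤ_4 : 1x ≡ 0 (mod 2)}. Since 2 | 4, φ is well-defined. The kernel is the cyclic subgroup ⟨2⟩ of ℤ_4 (order 2), i.e. {0, 2}

ker(φ) = {0, 2}


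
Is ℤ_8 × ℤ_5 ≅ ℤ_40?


Comparing ℤ_8 × ℤ_5 and ℤ_40:
gcd(8,5) = 1, so ℤ_8 × ℤ_5 ≅ ℤ_40 (CRT)

Yes, ℤ_8 × ℤ_5 ≅ ℤ_40


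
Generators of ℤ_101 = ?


g generates ℤ_n iff gcd(g,n) = 1
Prime factors of 101: 101
Generators are g ∈ {1,...,100} not divisible by any of these primes.
Generators: {1, 2, 3, 4, 5, 6, 7, 8, 9, 10, 11, 12, 13, 14, 15, 16, 17, 18, 19, 20, 21, 22, 23, 24, 25, 26, 27, 28, 29, 30, 31, 32, 33, 34, 35, 36, 37, 38, 39, 40, 41, 42, 43, 44, 45, 46, 47, 48, 49, 50, 51, 52, 53, 54, 55, 56, 57, 58, 59, 60, 61, 62, 63, 64, 65, 66, 67, 68, 69, 70, 71, 72, 73, 74, 75, 76, 77, 78, 79, 80, 81, 82, 83, 84, 85, 86, 87, 88, 89, 90, 91, 92, 93, 94, 95, 96, 97, 98, 99, 100}
Number of generators = φ(101) = 100

Generators of ℤ_101 = {1, 2, 3, 4, 5, 6, 7, 8, 9, 10, 11, 12, 13, 14, 15, 16, 17, 18, 19, 20, 21, 22, 23, 24, 25, 26, 27, 28, 29, 30, 31, 32, 33, 34, 35, 36, 37, 38, 39, 40, 41, 42, 43, 44, 45, 46, 47, 48, 49, 50, 51, 52, 53, 54, 55, 56, 57, 58, 59, 60, 61, 62, 63, 64, 65, 66, 67, 68, 69, 70, 71, 72, 73, 74, 75, 76, 77, 78, 79, 80, 81, 82, 83, 84, 85, 86, 87, 88, 89, 90, 91, 92, 93, 94, 95, 96, 97, 98, 99, 100}


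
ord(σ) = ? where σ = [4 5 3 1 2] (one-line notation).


Cycle decomposition: (1 4) (2 5)
Cycle lengths: 2, 2
Order = lcm(2, 2) = 2

ord(σ) = 2


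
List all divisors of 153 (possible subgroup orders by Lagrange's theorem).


Lagrange's theorem: |H| divides |G|
|G| = 153
Divisors of 153: 1, 3, 9, 17, 51, 153

Possible subgroup orders: {1, 3, 9, 17, 51, 153}


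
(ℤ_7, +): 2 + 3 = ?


Operation: addition mod 7
2 + 3 = (a + b) mod 7 with a = 2, b = 3

2 + 3 = 5


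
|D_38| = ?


|D_n| = 2n (n rotations and n reflections)
|D_38| = 2×38 = 76

|D_38| = 76


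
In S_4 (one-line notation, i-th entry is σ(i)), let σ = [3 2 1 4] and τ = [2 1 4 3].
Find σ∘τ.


σ∘τ: apply τ first, then σ
1 →τ 2 →σ 2
2 →τ 1 →σ 3
3 →τ 4 →σ 4
4 →τ 3 →σ 1

σ∘τ = [2 3 4 1]


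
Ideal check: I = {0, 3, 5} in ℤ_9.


Check ideal conditions for I = {0, 3, 5} in ℤ_9:
(1) I is an additive subgroup? No
(2) For r ∈ ℤ_9 and a ∈ I: r·a ∈ I? No  [counterexample: r=2, a=3, r·a mod 9 = 6 ∉ I]

No, I is not an ideal of ℤ_9


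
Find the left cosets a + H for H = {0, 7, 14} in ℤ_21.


H = {0, 7, 14}, |H| = 3
Number of cosets = |G|/|H| = 21/3 = 7
0 + H = {0, 7, 14}
1 + H = {1, 8, 15}
2 + H = {2, 9, 16}
3 + H = {3, 10, 17}
4 + H = {4, 11, 18}
5 + H = {5, 12, 19}
6 + H = {6, 13, 20}

Cosets: 0+H={0,7,14}; 1+H={1,8,15}; 2+H={2,9,16}; 3+H={3,10,17}; 4+H={4,11,18}; 5+H={5,12,19}; 6+H={6,13,20}


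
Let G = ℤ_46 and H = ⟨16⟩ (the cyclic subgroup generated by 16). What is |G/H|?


|⟨16⟩| = n / gcd(16, 46) = 46 / 2 = 23
H is normal (ℤ_46 is abelian).
|G/H| = |G| / |H| = 46 / 23 = 2

|G/H| = 2


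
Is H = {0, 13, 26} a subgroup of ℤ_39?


Subgroup test for H = {0, 13, 26} in (ℤ_39, +):
(1) 0 ∈ H? Yes
(2) Closure: for all a,b ∈ H, (a+b) mod 39 ∈ H? Yes
(3) Inverses: for all a ∈ H, -a mod 39 ∈ H? Yes

Yes, H is a subgroup of ℤ_39


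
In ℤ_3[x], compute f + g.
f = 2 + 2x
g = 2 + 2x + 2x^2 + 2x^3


Add coefficients mod 3:
x^0: 2 + 2 = 1 (mod 3)
x^1: 2 + 2 = 1 (mod 3)
x^2: 0 + 2 = 2 (mod 3)
x^3: 0 + 2 = 2 (mod 3)
Result: 1 + x + 2x^2 + 2x^3

f + g = 1 + x + 2x^2 + 2x^3


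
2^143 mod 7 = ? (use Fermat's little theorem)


Fermat's little theorem: if p is prime and gcd(a,p)=1, then a^(p-1) ≡ 1 (mod p)
p = 7 is prime, gcd(2,7) = 1
Reduce exponent: 143 mod 6 = 5
So 2^143 ≡ 2^5 (mod 7)
2^5 mod 7 = 4

2^143 ≡ 4 (mod 7)


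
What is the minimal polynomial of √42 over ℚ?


√42 satisfies x² - 42 = 0, irreducible over ℚ since 42 is squarefree

Minimal polynomial: x² - 42


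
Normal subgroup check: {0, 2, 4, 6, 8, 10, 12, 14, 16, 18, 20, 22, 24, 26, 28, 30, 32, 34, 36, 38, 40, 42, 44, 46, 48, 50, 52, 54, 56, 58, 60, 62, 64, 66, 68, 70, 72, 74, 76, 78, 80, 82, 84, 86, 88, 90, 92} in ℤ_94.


H = {0, 2, 4, 6, 8, 10, 12, 14, 16, 18, 20, 22, 24, 26, 28, 30, 32, 34, 36, 38, 40, 42, 44, 46, 48, 50, 52, 54, 56, 58, 60, 62, 64, 66, 68, 70, 72, 74, 76, 78, 80, 82, 84, 86, 88, 90, 92} in ℤ_94
ℤ_94 is abelian; every subgroup of an abelian group is normal

Yes, normal subgroup


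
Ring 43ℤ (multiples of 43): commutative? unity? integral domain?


43ℤ is a commutative ring under +,× but has no multiplicative identity (1 ∉ 43ℤ); it has no zero divisors, but without unity it is not an integral domain
Commutative: Yes
Integral domain: No
Has unity: No

43ℤ (multiples of 43): Commutative=Yes, Unity=No


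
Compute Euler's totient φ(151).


Factor n: 151 = 151
φ(n) = n · ∏(1 - 1/p) over distinct primes p | n
φ(151) = 151 · (1 - 1/151) = 150

φ(151) = 150


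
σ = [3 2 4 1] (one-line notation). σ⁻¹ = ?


To find σ⁻¹, swap domain and range:
σ(1) = 3 → σ⁻¹(3) = 1
σ(2) = 2 → σ⁻¹(2) = 2
σ(3) = 4 → σ⁻¹(4) = 3
σ(4) = 1 → σ⁻¹(1) = 4

σ⁻¹ = [4 2 1 3]


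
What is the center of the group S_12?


Z(G) = {g ∈ G | gx = xg for all x ∈ G}
S_n is non-abelian for n ≥ 3; Z(S_12) is trivial

Z(S_12) = {e}


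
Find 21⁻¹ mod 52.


Use the extended Euclidean algorithm to write 1 = 21·s + 52·t; then s mod 52 is the inverse.
Euclidean algorithm:
  21 = 0·52 + 21
  52 = 2·21 + 10
  21 = 2·10 + 1
  10 = 10·1 + 0
gcd(21,52) = 1
Back-substitution gives: 21·(5) + 52·(-2) = 1
So 21⁻¹ ≡ 5 ≡ 5 (mod 52)
Check: 21 × 5 = 105 ≡ 1 (mod 52) ✓

21⁻¹ ≡ 5 (mod 52)


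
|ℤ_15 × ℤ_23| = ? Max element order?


|ℤ_15 × ℤ_23| = 15 × 23 = 345
Max element order = lcm(15,23) = 345
Cyclic? Yes (gcd=1)

|ℤ_15×ℤ_23| = 345, max element order = 345


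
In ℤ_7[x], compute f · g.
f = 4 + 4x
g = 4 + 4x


Expand and collect like terms; reduce coefficients mod 7:
x^0: 4·4 = 16 ≡ 2 (mod 7)
x^1: 4·4 + 4·4 = 32 ≡ 4 (mod 7)
x^2: 4·4 = 16 ≡ 2 (mod 7)
Result: 2 + 4x + 2x^2

f · g = 2 + 4x + 2x^2


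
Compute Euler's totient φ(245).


Factor n: 245 = 5 × 7^2
φ(n) = n · ∏(1 - 1/p) over distinct primes p | n
φ(245) = 245 · (1 - 1/5) · (1 - 1/7) = 168

φ(245) = 168


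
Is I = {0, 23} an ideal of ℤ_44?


Check ideal conditions for I = {0, 23} in ℤ_44:
(1) I is an additive subgroup? No
(2) For r ∈ ℤ_44 and a ∈ I: r·a ∈ I? No  [counterexample: r=2, a=23, r·a mod 44 = 2 ∉ I]

No, I is not an ideal of ℤ_44


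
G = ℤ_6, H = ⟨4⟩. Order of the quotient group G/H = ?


|⟨4⟩| = n / gcd(4, 6) = 6 / 2 = 3
H is normal (ℤ_6 is abelian).
|G/H| = |G| / |H| = 6 / 3 = 2

|G/H| = 2


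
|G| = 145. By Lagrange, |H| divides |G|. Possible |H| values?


Lagrange's theorem: |H| divides |G|
|G| = 145
Divisors of 145: 1, 5, 29, 145

Possible subgroup orders: {1, 5, 29, 145}


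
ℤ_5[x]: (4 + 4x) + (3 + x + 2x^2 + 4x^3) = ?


Add coefficients mod 5:
x^0: 4 + 3 = 2 (mod 5)
x^1: 4 + 1 = 0 (mod 5)
x^2: 0 + 2 = 2 (mod 5)
x^3: 0 + 4 = 4 (mod 5)
Result: 2 + 2x^2 + 4x^3

f + g = 2 + 2x^2 + 4x^3


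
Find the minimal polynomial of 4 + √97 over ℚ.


Let α = 4 + √97. Then α - 4 = √97, so (α - 4)² = 97, giving α² - 8α - 81 = 0. Degree 2 and α ∉ ℚ, so this is the minimal polynomial.

Minimal polynomial: x² - 8x - 81


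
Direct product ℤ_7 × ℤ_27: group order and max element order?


|ℤ_7 × ℤ_27| = 7 × 27 = 189
Max element order = lcm(7,27) = 189
Cyclic? Yes (gcd=1)

|ℤ_7×ℤ_27| = 189, max element order = 189


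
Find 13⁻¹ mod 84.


Use the extended Euclidean algorithm to write 1 = 13·s + 84·t; then s mod 84 is the inverse.
Euclidean algorithm:
  13 = 0·84 + 13
  84 = 6·13 + 6
  13 = 2·6 + 1
  6 = 6·1 + 0
gcd(13,84) = 1
Back-substitution gives: 13·(13) + 84·(-2) = 1
So 13⁻¹ ≡ 13 ≡ 13 (mod 84)
Check: 13 × 13 = 169 ≡ 1 (mod 84) ✓

13⁻¹ ≡ 13 (mod 84)


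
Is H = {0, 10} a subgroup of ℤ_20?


Subgroup test for H = {0, 10} in (ℤ_20, +):
(1) 0 ∈ H? Yes
(2) Closure: for all a,b ∈ H, (a+b) mod 20 ∈ H? Yes
(3) Inverses: for all a ∈ H, -a mod 20 ∈ H? Yes

Yes, H is a subgroup of ℤ_20


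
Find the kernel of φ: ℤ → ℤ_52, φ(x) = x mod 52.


Kernel = preimage of identity
ker(φ) = {x ∈ ℤ : x ≡ 0 (mod 52)} = 52ℤ = {0, ±52, ±104, ...}

ker(φ) = 52ℤ


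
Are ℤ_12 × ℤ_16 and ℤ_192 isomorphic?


Comparing ℤ_12 × ℤ_16 and ℤ_192:
gcd(12,16) = 4 ≠ 1. Max element order in ℤ_12×ℤ_16 is lcm(12,16) = 48 < 192, so it has no element of order 192

No, ℤ_12 × ℤ_16 ≇ ℤ_192
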